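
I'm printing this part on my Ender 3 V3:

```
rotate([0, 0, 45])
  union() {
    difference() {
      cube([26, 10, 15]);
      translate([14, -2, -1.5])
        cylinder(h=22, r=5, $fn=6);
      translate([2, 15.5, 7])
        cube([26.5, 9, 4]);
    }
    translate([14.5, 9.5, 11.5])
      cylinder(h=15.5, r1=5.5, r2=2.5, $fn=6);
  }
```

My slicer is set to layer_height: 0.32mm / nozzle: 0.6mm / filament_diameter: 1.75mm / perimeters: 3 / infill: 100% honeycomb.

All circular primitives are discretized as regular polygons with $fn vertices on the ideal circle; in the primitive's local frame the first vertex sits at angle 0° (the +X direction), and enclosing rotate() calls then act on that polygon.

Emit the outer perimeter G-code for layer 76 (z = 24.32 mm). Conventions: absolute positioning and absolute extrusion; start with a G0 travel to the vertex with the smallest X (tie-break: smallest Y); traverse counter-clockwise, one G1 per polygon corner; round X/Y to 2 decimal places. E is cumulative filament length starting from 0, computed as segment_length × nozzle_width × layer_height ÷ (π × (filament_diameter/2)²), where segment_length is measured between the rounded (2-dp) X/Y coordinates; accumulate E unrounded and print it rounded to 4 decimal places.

At z = 24.32 mm: the cube is not intersected at this z (z outside [0, 15]); the cylinder at (14, -2) is not intersected at this z (z outside [-1.5, 20.5]); the cube at (2, 15.5) is not intersected at this z (z outside [7, 11]); Taking the first minus the rest: the first operand is absent here, so nothing remains; the cone at (14.5, 9.5) contributes a regular 6-gon of circumradius 3.019 (interpolated between r1=5.5 and r2=2.5 at t=0.827); Combining (union): only the cone at (14.5, 9.5) is present, so the union is just that shape — 1 connected region; (rotated 45° about Z; rotation is an isometry so areas/perimeters/island counts are preserved). The outline is a single polygon with 6 vertices. Extrusion per mm of travel: 0.6 × 0.32 / (π × 0.875²) = 0.079824. Accumulating E over each segment gives final E = 1.4465.

G0 X0.62 Y17.75 Z24.32
G1 X1.40 Y14.84 E0.2405
G1 X4.32 Y14.05 E0.4820
G1 X6.45 Y16.19 E0.7230
G1 X5.67 Y19.11 E0.9642
G1 X2.75 Y19.89 E1.2055
G1 X0.62 Y17.75 E1.4465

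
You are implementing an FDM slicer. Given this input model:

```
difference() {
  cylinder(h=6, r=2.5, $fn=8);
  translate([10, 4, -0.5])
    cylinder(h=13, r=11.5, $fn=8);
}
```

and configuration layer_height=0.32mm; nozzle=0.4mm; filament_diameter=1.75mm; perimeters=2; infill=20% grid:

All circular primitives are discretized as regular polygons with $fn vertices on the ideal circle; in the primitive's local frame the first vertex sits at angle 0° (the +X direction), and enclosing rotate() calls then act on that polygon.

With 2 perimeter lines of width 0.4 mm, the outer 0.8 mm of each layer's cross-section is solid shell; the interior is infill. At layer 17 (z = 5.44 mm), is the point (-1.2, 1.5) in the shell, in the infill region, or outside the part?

shell

At z = 5.44 mm: the r=2.5 cylinder gives a regular 8-gon of circumradius 2.5 (constant along its height); the r=11.5 cylinder at (10, 4) contributes a regular 8-gon of circumradius 11.5; Subtracting the remaining from the first: starting from the r=2.5 cylinder, the r=11.5 cylinder at (10, 4) partially overlaps it — only the 8.17 mm² overlap (of its 374.06 mm²) is removed, clipping the outline — 1 connected region. Overall, the cross-section is a single solid region. The nearest boundary edge runs (-1.77, 1.77)→(-0.75, 2.19); distance from the point to it = 0.46 mm. The point is inside the cross-section, 0.46 mm from the nearest boundary — within the 0.8 mm shell band (2 × 0.4).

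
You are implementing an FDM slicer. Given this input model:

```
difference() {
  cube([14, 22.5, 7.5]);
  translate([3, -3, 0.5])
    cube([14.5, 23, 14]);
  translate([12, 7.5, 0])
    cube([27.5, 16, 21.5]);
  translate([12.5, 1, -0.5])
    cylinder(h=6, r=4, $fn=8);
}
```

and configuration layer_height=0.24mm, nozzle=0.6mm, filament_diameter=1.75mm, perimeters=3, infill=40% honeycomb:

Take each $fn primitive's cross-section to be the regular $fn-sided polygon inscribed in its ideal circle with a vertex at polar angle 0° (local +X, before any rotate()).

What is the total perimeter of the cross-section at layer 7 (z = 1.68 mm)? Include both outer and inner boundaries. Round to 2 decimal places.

At z = 1.68 mm: the cube (footprint 14×22.5) is included at this height (perimeter 73.00 mm); the cube at (3, -3) (footprint 14.5×23) is included at this height (perimeter 75.00 mm); the 27.5×16 cube at (12, 7.5) contributes its full rectangle (perimeter 87.00 mm); the r=4 cylinder at (12.5, 1) contributes a regular 8-gon of circumradius 4 (perimeter = 2·8·4.000·sin(180°/8) = 24.49 mm); After the difference (first − rest): starting from the 14×22.5 cube, the 14.5×23 cube at (3, -3) partially overlaps it — only the 220.00 mm² overlap (of its 333.50 mm²) is removed, clipping the outline; the 27.5×16 cube at (12, 7.5) partially overlaps it — only the 5.00 mm² overlap (of its 440.00 mm²) is removed, clipping the outline; the r=4 cylinder at (12.5, 1) misses the remaining region (no effect) — boundary = 69.00 mm. Overall, the cross-section is a single solid region. Total boundary length (outer) = 69.00 mm.

69.00 mm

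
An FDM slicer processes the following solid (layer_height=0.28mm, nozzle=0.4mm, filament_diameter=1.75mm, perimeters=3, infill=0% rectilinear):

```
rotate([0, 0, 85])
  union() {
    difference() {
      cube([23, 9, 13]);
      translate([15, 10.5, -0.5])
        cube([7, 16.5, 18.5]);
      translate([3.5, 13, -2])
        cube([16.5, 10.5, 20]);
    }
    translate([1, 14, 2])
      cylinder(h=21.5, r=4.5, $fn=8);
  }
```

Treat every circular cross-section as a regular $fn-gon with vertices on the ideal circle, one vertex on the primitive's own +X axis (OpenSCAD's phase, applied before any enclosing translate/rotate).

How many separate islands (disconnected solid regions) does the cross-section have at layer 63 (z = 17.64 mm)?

1

At z = 17.64 mm: the cube does not reach this height (z outside [0, 13]); the 7×16.5 cube at (15, 10.5) contributes its full rectangle; the 16.5×10.5 cube at (3.5, 13) contributes its full rectangle; Subtracting the remaining from the first: the first operand is absent here, so nothing remains; the r=4.5 cylinder at (1, 14) gives a regular 8-gon of circumradius 4.5 (constant along its height); Taking the union: only the r=4.5 cylinder at (1, 14) is present, so the union is just that shape — 1 connected region; (rotated 85° about Z; rotation is an isometry so areas/perimeters/island counts are preserved). Overall, the cross-section is a single solid region. Island count = 1.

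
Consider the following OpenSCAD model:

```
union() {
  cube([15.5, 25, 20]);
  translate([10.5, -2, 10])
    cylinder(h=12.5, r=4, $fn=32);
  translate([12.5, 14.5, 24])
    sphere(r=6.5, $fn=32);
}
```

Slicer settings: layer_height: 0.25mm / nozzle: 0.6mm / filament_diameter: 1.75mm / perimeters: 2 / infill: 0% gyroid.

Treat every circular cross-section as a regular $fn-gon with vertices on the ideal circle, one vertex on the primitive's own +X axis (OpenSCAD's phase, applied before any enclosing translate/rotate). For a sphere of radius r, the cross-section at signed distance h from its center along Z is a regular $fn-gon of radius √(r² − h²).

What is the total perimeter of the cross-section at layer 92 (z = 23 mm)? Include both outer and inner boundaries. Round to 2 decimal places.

40.29 mm

At z = 23 mm: the cube is absent (z outside [0, 20]); the cylinder at (10.5, -2) is absent (z outside [10, 22.5]); the r=6.5 sphere at (12.5, 14.5) slices to a regular 32-gon of circumradius 6.423 (√(r²−h²) with h=1 from center) (perimeter = 2·32·6.423·sin(180°/32) = 40.29 mm); Combining (union): only the r=6.5 sphere at (12.5, 14.5) is present, so the union is just that shape — boundary = 40.29 mm. Overall, the cross-section is a single solid region. Total boundary length (outer) = 40.29 mm.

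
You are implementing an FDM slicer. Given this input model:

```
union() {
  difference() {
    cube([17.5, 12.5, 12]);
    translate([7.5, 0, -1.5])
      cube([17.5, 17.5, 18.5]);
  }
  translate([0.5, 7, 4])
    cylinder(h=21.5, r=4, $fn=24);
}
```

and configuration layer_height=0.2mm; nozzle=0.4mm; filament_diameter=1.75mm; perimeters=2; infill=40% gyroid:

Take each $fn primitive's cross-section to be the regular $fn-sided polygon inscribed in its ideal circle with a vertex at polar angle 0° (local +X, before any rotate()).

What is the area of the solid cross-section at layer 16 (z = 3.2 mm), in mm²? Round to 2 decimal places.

At z = 3.2 mm: the 17.5×12.5 cube contributes its full rectangle (area 218.75 mm²); the cube at (7.5, 0) is present — its section is the full 17.5×17.5 rectangle (area 306.25 mm²); Subtracting the remaining from the first: starting from the 17.5×12.5 cube (218.75 mm²), the 17.5×17.5 cube at (7.5, 0) partially overlaps it — only the 125.00 mm² overlap (of its 306.25 mm²) is removed, clipping the outline — area = 93.75 mm²; the cylinder at (0.5, 7) is not intersected at this z (z outside [4, 25.5]); Taking the union: only the result so far is present, so the union is just that shape — area = 93.75 mm². Overall, the cross-section is a single solid region. Net area = 93.75 mm².

93.75 mm²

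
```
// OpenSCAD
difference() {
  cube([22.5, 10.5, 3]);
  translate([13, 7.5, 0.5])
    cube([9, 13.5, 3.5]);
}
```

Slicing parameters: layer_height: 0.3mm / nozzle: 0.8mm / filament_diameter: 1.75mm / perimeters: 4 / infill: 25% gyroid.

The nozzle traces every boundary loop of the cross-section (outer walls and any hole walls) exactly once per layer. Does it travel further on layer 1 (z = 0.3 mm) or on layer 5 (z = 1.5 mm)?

layer 5 (z = 1.5 mm)

Layer 1 (z = 0.3): the 22.5×10.5 cube contributes its full rectangle (perimeter 66.00 mm); the cube at (13, 7.5) is not intersected at this z (z outside [0.5, 4]); After the difference (first − rest): none of the subtracted shapes is present at this height, so the 22.5×10.5 cube is unchanged — boundary = 66.00 mm. So its perimeter = 66.00 mm. Layer 5 (z = 1.5): the cube (footprint 22.5×10.5) is included at this height (perimeter 66.00 mm); the cube at (13, 7.5) is present — its section is the full 9×13.5 rectangle (perimeter 45.00 mm); Taking the first minus the rest: starting from the 22.5×10.5 cube, the 9×13.5 cube at (13, 7.5) partially overlaps it — only the 27.00 mm² overlap (of its 121.50 mm²) is removed, clipping the outline — boundary = 72.00 mm. So its perimeter = 72.00 mm. Layer 5 is larger (72.00 vs 66.00 mm).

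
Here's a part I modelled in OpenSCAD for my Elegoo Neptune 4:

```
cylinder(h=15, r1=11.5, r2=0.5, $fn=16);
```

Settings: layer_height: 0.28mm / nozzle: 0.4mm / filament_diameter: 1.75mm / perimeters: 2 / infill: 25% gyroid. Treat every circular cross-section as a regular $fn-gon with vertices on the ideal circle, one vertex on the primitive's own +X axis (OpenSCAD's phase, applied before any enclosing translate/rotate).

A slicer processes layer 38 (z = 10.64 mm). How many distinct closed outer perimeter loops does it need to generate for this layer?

At z = 10.64 mm: the cone: at t=0.709 of its height the radius interpolates to r₁+(r₂−r₁)t = 3.697, giving a regular 16-gon of that circumradius. The result has 1 disconnected region.

1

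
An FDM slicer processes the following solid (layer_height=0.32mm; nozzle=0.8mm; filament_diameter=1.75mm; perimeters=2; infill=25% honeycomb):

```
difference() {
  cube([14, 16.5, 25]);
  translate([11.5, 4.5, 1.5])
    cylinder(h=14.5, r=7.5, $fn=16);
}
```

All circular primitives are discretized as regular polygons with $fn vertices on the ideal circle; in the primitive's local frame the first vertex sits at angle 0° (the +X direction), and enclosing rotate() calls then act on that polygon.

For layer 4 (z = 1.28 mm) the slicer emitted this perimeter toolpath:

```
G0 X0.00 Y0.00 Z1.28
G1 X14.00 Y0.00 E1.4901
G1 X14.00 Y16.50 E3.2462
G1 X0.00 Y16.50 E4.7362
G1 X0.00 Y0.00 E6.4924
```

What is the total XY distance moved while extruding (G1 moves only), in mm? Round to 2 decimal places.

Sum the Euclidean lengths of each G1 segment: total = 61.00 mm.

61.00 mm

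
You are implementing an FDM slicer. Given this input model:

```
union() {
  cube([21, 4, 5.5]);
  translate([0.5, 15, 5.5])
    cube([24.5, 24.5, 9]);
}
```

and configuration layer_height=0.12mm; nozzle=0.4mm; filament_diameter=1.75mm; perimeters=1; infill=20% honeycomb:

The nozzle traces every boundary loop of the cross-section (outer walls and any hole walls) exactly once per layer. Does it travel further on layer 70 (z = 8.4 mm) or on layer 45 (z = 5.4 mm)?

Layer 70 (z = 8.4): the cube is absent (z outside [0, 5.5]); the 24.5×24.5 cube at (0.5, 15) contributes its full rectangle (perimeter 98.00 mm); Merging all regions: only the 24.5×24.5 cube at (0.5, 15) is present, so the union is just that shape — boundary = 98.00 mm. So its perimeter = 98.00 mm. Layer 45 (z = 5.4): the 21×4 cube contributes its full rectangle (perimeter 50.00 mm); the cube at (0.5, 15) is not intersected at this z (z outside [5.5, 14.5]); Combining (union): only the 21×4 cube is present, so the union is just that shape — boundary = 50.00 mm. So its perimeter = 50.00 mm. Layer 70 is larger (98.00 vs 50.00 mm).

layer 70 (z = 8.4 mm)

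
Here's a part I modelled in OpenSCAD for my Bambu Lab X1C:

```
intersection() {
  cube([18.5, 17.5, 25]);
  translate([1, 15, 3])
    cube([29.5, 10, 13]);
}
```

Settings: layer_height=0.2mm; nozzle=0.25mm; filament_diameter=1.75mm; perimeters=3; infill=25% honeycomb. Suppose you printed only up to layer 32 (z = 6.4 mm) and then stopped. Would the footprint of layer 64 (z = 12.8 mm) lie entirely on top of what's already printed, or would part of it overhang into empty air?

Compare the two slices. At z = 6.4: the cube (footprint 18.5×17.5) is included at this height (area 323.75 mm²); the 29.5×10 cube at (1, 15) contributes its full rectangle (area 295.00 mm²); After intersecting: the 29.5×10 cube at (1, 15) partially overlaps the 18.5×17.5 cube; clipping to the common part keeps 43.75 mm² — area = 43.75 mm². At z = 12.8: the cube (footprint 18.5×17.5) is included at this height (area 323.75 mm²); the cube at (1, 15) is present — its section is the full 29.5×10 rectangle (area 295.00 mm²); After intersecting: the 29.5×10 cube at (1, 15) partially overlaps the 18.5×17.5 cube; clipping to the common part keeps 43.75 mm² — area = 43.75 mm². Checking containment: the cross-section at z = 12.8 is a subset of the cross-section at z = 6.4.

entirely on top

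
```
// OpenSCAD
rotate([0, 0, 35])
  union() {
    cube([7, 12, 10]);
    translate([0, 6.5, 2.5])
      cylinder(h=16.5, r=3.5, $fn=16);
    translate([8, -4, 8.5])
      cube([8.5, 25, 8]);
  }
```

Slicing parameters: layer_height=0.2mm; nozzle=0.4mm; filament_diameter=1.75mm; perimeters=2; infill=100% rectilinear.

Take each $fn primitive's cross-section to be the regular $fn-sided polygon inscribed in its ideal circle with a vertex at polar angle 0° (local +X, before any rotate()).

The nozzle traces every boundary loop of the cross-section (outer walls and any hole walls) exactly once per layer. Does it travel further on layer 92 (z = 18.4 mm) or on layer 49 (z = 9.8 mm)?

Layer 92 (z = 18.4): the cube is absent (z outside [0, 10]); the cylinder at (0, 6.5): section is a regular 16-gon, circumradius r=3.5 (perimeter = 2·16·3.500·sin(180°/16) = 21.85 mm); the cube at (8, -4) is not intersected at this z (z outside [8.5, 16.5]); Merging all regions: only the r=3.5 cylinder at (0, 6.5) is present, so the union is just that shape — boundary = 21.85 mm; (whole slice rotated 35° about Z — lengths, areas and connectivity unchanged). So its perimeter = 21.85 mm. Layer 49 (z = 9.8): the 7×12 cube contributes its full rectangle (perimeter 38.00 mm); the r=3.5 cylinder at (0, 6.5) gives a regular 16-gon of circumradius 3.5 (constant along its height) (perimeter = 2·16·3.500·sin(180°/16) = 21.85 mm); the cube at (8, -4) (footprint 8.5×25) is included at this height (perimeter 67.00 mm); Combining (union): the regions partially overlap (shared area 18.75 mm²), so the edge portions inside another operand are dropped and the merged outline is re-measured after clipping — boundary = 108.93 mm; (rotated 35° about Z; rotation is an isometry so areas/perimeters/island counts are preserved). So its perimeter = 108.93 mm. Layer 49 is larger (108.93 vs 21.85 mm).

layer 49 (z = 9.8 mm)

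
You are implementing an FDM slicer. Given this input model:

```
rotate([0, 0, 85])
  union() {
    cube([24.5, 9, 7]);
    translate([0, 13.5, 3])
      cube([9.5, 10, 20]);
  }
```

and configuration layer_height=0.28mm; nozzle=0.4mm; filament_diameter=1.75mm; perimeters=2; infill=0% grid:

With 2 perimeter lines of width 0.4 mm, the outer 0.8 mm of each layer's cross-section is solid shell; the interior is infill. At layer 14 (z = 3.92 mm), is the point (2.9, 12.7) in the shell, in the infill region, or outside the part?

outside

At z = 3.92 mm: the cube is present — its section is the full 24.5×9 rectangle; the 9.5×10 cube at (0, 13.5) contributes its full rectangle; Merging all regions: the 2 present regions are separate (no shared area or edge), so areas and boundary lengths simply add and each stays a separate island — 2 connected regions; (rotated 85° about Z; rotation is an isometry so areas/perimeters/island counts are preserved). Overall, the cross-section has 2 separate islands. Undo the 85° rotation: the query point maps to (12.904, -1.782) in the un-rotated model frame. The nearest boundary edge runs (24.50, 0.00)→(0.00, 0.00); distance from the point to it = 1.78 mm. The point is not inside any of the regions above, so it lies outside the cross-section (1.78 mm from the nearest boundary).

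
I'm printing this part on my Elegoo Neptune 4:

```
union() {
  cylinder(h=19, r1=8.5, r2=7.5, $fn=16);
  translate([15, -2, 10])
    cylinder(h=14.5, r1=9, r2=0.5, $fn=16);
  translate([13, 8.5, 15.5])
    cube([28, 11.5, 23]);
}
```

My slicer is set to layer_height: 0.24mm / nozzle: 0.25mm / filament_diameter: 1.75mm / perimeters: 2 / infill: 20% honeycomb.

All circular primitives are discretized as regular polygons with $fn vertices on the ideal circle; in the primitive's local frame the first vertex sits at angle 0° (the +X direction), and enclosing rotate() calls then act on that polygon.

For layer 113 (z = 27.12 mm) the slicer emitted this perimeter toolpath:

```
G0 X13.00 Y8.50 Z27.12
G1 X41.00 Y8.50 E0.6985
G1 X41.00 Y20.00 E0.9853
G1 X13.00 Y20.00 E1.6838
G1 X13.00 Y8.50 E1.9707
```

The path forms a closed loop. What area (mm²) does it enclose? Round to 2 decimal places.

Apply the shoelace formula to the sequence of (X, Y) vertices; enclosed area = 322.00 mm².

322.00 mm²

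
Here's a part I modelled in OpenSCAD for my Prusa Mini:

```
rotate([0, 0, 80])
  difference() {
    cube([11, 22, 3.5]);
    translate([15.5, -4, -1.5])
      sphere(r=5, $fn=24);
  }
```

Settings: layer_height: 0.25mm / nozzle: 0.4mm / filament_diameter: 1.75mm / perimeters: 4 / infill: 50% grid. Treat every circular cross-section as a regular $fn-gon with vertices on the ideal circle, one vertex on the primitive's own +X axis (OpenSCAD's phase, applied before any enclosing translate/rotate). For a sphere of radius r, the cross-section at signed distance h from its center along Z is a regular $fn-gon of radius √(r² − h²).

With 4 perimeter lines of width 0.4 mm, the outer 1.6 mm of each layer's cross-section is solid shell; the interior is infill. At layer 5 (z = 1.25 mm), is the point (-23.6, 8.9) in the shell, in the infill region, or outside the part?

outside

At z = 1.25 mm: the 11×22 cube contributes its full rectangle; the r=5 sphere at (15.5, -4) slices to a regular 24-gon of circumradius 4.176 (√(r²−h²) with h=2.75 from center); Taking the first minus the rest: starting from the 11×22 cube, the r=5 sphere at (15.5, -4) misses the remaining region (no effect) — 1 connected region; (whole slice rotated 80° about Z — lengths, areas and connectivity unchanged). Overall, the cross-section is a single solid region. Undo the 80° rotation: the query point maps to (4.667, 24.787) in the un-rotated model frame. The nearest boundary edge runs (0.00, 22.00)→(11.00, 22.00); distance from the point to it = 2.79 mm. The point is not inside any of the regions above, so it lies outside the cross-section (2.79 mm from the nearest boundary).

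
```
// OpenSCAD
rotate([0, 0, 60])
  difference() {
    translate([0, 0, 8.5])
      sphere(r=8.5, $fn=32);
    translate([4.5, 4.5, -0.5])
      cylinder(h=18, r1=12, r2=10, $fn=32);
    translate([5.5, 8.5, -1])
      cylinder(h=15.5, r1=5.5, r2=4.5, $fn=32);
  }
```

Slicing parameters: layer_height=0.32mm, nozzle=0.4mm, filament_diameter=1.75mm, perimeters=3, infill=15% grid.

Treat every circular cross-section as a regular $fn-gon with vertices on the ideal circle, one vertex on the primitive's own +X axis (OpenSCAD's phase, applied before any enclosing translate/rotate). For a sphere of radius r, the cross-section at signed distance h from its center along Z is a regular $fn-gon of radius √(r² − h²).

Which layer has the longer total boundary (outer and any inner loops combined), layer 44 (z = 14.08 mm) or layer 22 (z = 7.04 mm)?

layer 22 (z = 7.04 mm)

Layer 44 (z = 14.08): the r=8.5 sphere contributes a regular 32-gon of circumradius √(8.5²−5.58²) = 6.412 (perimeter = 2·32·6.412·sin(180°/32) = 40.22 mm); the cone at (4.5, 4.5): at t=0.810 of its height the radius interpolates to r₁+(r₂−r₁)t = 10.380, giving a regular 32-gon of that circumradius (perimeter = 2·32·10.380·sin(180°/32) = 65.11 mm); the cone at (5.5, 8.5) contributes a regular 32-gon of circumradius 4.527 (interpolated between r1=5.5 and r2=4.5 at t=0.973) (perimeter = 2·32·4.527·sin(180°/32) = 28.40 mm); After the difference (first − rest): starting from the r=8.5 sphere, the cone at (4.5, 4.5) partially overlaps it — only the 105.76 mm² overlap (of its 336.32 mm²) is removed, clipping the outline; the cone at (5.5, 8.5) misses the remaining region (no effect) — boundary = 28.91 mm; (rotated 60° about Z; rotation is an isometry so areas/perimeters/island counts are preserved). So its perimeter = 28.91 mm. Layer 22 (z = 7.04): the sphere: section is a regular 32-gon, circumradius = √(r²−h²) = √(8.5²−1.46²) = 8.374 (perimeter = 2·32·8.374·sin(180°/32) = 52.53 mm); the cone at (4.5, 4.5): at t=0.419 of its height the radius interpolates to r₁+(r₂−r₁)t = 11.162, giving a regular 32-gon of that circumradius (perimeter = 2·32·11.162·sin(180°/32) = 70.02 mm); the cone at (5.5, 8.5) contributes a regular 32-gon of circumradius 4.981 (interpolated between r1=5.5 and r2=4.5 at t=0.519) (perimeter = 2·32·4.981·sin(180°/32) = 31.25 mm); After the difference (first − rest): starting from the r=8.5 sphere, the cone at (4.5, 4.5) partially overlaps it — only the 169.59 mm² overlap (of its 388.92 mm²) is removed, clipping the outline; the cone at (5.5, 8.5) misses the remaining region (no effect) — boundary = 42.80 mm; (rotated 60° about Z; rotation is an isometry so areas/perimeters/island counts are preserved). So its perimeter = 42.80 mm. Layer 22 is larger (42.80 vs 28.91 mm).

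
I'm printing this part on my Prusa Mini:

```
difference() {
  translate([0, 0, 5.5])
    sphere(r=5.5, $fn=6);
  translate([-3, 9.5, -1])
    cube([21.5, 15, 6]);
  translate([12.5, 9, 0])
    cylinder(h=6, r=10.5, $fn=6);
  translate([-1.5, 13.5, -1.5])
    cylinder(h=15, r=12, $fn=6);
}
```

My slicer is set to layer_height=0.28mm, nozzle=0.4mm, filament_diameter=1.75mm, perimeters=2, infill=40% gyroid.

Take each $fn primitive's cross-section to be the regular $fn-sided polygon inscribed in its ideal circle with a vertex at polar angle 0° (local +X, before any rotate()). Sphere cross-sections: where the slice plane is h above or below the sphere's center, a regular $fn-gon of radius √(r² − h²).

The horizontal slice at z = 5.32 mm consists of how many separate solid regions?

1

At z = 5.32 mm: the sphere: section is a regular 6-gon, circumradius = √(r²−h²) = √(5.5²−0.18²) = 5.497; the cube at (-3, 9.5) is absent (z outside [-1, 5]); the cylinder at (12.5, 9): section is a regular 6-gon, circumradius r=10.5; the r=12 cylinder at (-1.5, 13.5) gives a regular 6-gon of circumradius 12 (constant along its height); After the difference (first − rest): starting from the r=5.5 sphere, the r=10.5 cylinder at (12.5, 9) misses the remaining region (no effect); the r=12 cylinder at (-1.5, 13.5) partially overlaps it — only the 10.66 mm² overlap (of its 374.12 mm²) is removed, clipping the outline — 1 connected region. The result has 1 disconnected region.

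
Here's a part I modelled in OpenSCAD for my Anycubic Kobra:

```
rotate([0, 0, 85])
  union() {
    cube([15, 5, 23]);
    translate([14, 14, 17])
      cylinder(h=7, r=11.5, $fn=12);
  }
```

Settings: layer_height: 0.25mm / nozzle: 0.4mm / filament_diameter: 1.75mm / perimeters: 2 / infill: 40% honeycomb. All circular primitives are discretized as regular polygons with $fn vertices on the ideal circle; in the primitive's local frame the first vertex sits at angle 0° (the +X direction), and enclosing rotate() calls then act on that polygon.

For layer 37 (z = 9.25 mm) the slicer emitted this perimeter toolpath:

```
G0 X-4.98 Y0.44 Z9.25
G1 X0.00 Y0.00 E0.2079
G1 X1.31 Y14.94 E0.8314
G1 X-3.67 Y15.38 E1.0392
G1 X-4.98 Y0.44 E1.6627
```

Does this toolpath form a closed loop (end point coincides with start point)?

yes

Start point (G0): (-4.98, 0.44). End point (last G1): the path returns to the start — closed.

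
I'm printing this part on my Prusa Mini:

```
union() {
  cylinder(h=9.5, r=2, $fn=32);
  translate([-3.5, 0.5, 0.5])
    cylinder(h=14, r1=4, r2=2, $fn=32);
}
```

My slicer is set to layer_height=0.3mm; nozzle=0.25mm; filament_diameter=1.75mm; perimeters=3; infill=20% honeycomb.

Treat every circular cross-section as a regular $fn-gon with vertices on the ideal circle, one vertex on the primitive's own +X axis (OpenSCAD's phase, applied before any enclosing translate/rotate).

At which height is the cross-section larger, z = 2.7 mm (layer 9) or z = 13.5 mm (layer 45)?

Layer 9 (z = 2.7): the r=2 cylinder gives a regular 32-gon of circumradius 2 (constant along its height) (area = (32/2)·2.000²·sin(360°/32) = 12.49 mm²); the cone at (-3.5, 0.5) contributes a regular 32-gon of circumradius 3.686 (interpolated between r1=4 and r2=2 at t=0.157) (area = (32/2)·3.686²·sin(360°/32) = 42.40 mm²); Taking the union: the regions partially overlap — summed areas 54.89 mm² minus the doubly-counted overlap 6.05 mm² gives 48.83 mm² — area = 48.83 mm². So its area = 48.83 mm². Layer 45 (z = 13.5): the cylinder does not reach this height (z outside [0, 9.5]); the cone at (-3.5, 0.5) contributes a regular 32-gon of circumradius 2.143 (interpolated between r1=4 and r2=2 at t=0.929) (area = (32/2)·2.143²·sin(360°/32) = 14.33 mm²); Taking the union: only the cone at (-3.5, 0.5) is present, so the union is just that shape — area = 14.33 mm². So its area = 14.33 mm². Layer 9 is larger (48.83 vs 14.33 mm²).

layer 9 (z = 2.7 mm)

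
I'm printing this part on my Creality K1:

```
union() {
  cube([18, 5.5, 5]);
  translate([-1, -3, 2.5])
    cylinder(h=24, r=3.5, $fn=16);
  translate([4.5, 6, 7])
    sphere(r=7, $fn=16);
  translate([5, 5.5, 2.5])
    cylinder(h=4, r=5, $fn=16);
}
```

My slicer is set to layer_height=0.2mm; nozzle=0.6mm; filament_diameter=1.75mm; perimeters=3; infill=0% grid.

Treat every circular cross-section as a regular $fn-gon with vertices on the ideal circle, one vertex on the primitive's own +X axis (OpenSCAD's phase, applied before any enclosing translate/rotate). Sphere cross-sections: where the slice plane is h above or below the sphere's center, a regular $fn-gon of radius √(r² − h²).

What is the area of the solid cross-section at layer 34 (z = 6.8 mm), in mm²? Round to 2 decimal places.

At z = 6.8 mm: the cube is absent (z outside [0, 5]); the r=3.5 cylinder at (-1, -3) gives a regular 16-gon of circumradius 3.5 (constant along its height) (area = (16/2)·3.500²·sin(360°/16) = 37.50 mm²); the r=7 sphere at (4.5, 6) slices to a regular 16-gon of circumradius 6.997 (√(r²−h²) with h=0.2 from center) (area = (16/2)·6.997²·sin(360°/16) = 149.89 mm²); the cylinder at (5, 5.5) is not intersected at this z (z outside [2.5, 6.5]); Merging all regions: the 2 present regions are separate (no shared area or edge), so areas and boundary lengths simply add and each stays a separate island — area = 187.39 mm². Overall, the cross-section has 2 separate islands. Net area = 187.39 mm².

187.39 mm²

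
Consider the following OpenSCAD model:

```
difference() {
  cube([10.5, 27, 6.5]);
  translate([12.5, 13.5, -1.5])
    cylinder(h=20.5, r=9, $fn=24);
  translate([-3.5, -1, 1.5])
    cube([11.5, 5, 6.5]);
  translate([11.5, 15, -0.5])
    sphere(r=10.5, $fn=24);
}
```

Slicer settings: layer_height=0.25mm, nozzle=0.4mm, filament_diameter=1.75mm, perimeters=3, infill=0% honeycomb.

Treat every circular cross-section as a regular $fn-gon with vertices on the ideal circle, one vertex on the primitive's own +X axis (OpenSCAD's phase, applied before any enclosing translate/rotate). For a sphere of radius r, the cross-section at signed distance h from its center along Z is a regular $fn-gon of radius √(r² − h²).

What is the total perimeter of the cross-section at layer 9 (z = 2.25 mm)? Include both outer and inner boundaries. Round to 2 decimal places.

84.55 mm

At z = 2.25 mm: the cube (footprint 10.5×27) is included at this height (perimeter 75.00 mm); the r=9 cylinder at (12.5, 13.5) contributes a regular 24-gon of circumradius 9 (perimeter = 2·24·9.000·sin(180°/24) = 56.39 mm); the cube at (-3.5, -1) is present — its section is the full 11.5×5 rectangle (perimeter 33.00 mm); the r=10.5 sphere at (11.5, 15) slices to a regular 24-gon of circumradius 10.133 (√(r²−h²) with h=2.75 from center) (perimeter = 2·24·10.133·sin(180°/24) = 63.49 mm); After the difference (first − rest): starting from the 10.5×27 cube, the r=9 cylinder at (12.5, 13.5) partially overlaps it — only the 90.31 mm² overlap (of its 251.57 mm²) is removed, clipping the outline; the 11.5×5 cube at (-3.5, -1) partially overlaps it — only the 32.00 mm² overlap (of its 57.50 mm²) is removed, clipping the outline; the r=10.5 sphere at (11.5, 15) partially overlaps it — only the 49.19 mm² overlap (of its 318.93 mm²) is removed, clipping the outline — boundary = 84.55 mm. Overall, the cross-section is a single solid region. Total boundary length (outer) = 84.55 mm.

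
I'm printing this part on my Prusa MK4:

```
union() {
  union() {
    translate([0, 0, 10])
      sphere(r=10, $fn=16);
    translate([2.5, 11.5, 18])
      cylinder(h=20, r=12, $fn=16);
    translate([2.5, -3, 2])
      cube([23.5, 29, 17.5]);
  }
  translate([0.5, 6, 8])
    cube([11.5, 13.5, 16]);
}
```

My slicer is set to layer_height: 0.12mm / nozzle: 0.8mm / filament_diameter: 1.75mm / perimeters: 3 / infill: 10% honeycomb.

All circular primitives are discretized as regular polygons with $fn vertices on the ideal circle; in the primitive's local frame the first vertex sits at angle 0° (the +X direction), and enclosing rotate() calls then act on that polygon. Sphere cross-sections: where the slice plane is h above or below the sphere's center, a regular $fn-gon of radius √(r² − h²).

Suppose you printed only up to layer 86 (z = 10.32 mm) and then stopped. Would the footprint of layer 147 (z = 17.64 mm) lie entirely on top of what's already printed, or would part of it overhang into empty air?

entirely on top

Compare the two slices. At z = 10.32: the r=10 sphere slices to a regular 16-gon of circumradius 9.995 (√(r²−h²) with h=0.32 from center) (area = (16/2)·9.995²·sin(360°/16) = 305.83 mm²); the cylinder at (2.5, 11.5) is absent (z outside [18, 38]); the 23.5×29 cube at (2.5, -3) contributes its full rectangle (area 681.50 mm²); Combining (union): the regions partially overlap — summed areas 987.33 mm² minus the doubly-counted overlap 73.68 mm² gives 913.65 mm² — area = 913.65 mm²; the cube at (0.5, 6) (footprint 11.5×13.5) is included at this height (area 155.25 mm²); Taking the union: the regions partially overlap — summed areas 1068.90 mm² minus the doubly-counted overlap 135.64 mm² gives 933.26 mm² — area = 933.26 mm². At z = 17.64: the sphere: section is a regular 16-gon, circumradius = √(r²−h²) = √(10²−7.64²) = 6.452 (area = (16/2)·6.452²·sin(360°/16) = 127.45 mm²); the cylinder at (2.5, 11.5) is absent (z outside [18, 38]); the cube at (2.5, -3) (footprint 23.5×29) is included at this height (area 681.50 mm²); Combining (union): the regions partially overlap — summed areas 808.95 mm² minus the doubly-counted overlap 27.25 mm² gives 781.70 mm² — area = 781.70 mm²; the cube at (0.5, 6) (footprint 11.5×13.5) is included at this height (area 155.25 mm²); Taking the union: the regions partially overlap — summed areas 936.95 mm² minus the doubly-counted overlap 128.56 mm² gives 808.39 mm² — area = 808.39 mm². Checking containment: the cross-section at z = 17.64 is a subset of the cross-section at z = 10.32.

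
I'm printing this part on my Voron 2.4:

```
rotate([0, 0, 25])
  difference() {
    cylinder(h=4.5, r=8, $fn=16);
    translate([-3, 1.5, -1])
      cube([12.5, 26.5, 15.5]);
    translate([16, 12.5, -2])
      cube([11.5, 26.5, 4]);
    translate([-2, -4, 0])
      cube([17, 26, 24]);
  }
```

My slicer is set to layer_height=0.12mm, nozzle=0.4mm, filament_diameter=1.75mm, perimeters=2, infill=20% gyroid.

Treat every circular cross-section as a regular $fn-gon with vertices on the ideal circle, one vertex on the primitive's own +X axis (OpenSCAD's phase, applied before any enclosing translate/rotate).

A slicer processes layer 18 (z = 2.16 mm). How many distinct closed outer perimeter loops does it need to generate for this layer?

1

At z = 2.16 mm: the r=8 cylinder contributes a regular 16-gon of circumradius 8; the cube at (-3, 1.5) (footprint 12.5×26.5) is included at this height; the cube at (16, 12.5) does not reach this height (z outside [-2, 2]); the cube at (-2, -4) is present — its section is the full 17×26 rectangle; After the difference (first − rest): starting from the r=8 cylinder, the 12.5×26.5 cube at (-3, 1.5) partially overlaps it — only the 55.81 mm² overlap (of its 331.25 mm²) is removed, clipping the outline; the 17×26 cube at (-2, -4) partially overlaps it — only the 52.98 mm² overlap (of its 442.00 mm²) is removed, clipping the outline — 1 connected region; (whole slice rotated 25° about Z — lengths, areas and connectivity unchanged). The result has 1 disconnected region.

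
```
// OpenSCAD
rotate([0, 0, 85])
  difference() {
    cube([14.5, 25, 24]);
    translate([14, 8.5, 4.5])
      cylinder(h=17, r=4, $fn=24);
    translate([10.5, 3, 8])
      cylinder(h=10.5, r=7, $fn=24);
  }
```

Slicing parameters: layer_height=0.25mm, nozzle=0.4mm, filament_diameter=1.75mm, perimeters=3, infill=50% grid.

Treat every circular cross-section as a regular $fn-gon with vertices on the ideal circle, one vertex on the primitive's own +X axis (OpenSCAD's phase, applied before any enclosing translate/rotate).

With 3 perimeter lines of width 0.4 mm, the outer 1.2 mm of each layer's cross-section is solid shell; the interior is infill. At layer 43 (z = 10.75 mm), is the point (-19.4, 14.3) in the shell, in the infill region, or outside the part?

infill

At z = 10.75 mm: the 14.5×25 cube contributes its full rectangle; the r=4 cylinder at (14, 8.5) gives a regular 24-gon of circumradius 4 (constant along its height); the r=7 cylinder at (10.5, 3) contributes a regular 24-gon of circumradius 7; Taking the first minus the rest: starting from the 14.5×25 cube, the r=4 cylinder at (14, 8.5) partially overlaps it — only the 28.81 mm² overlap (of its 49.69 mm²) is removed, clipping the outline; the r=7 cylinder at (10.5, 3) partially overlaps it — only the 77.28 mm² overlap (of its 152.19 mm²) is removed, clipping the outline — 1 connected region; (whole slice rotated 85° about Z — lengths, areas and connectivity unchanged). Overall, the cross-section is a single solid region. Undo the 85° rotation: the query point maps to (12.555, 20.573) in the un-rotated model frame. The nearest boundary edge runs (14.50, 25.00)→(14.50, 12.43); distance from the point to it = 1.95 mm. The point is inside the cross-section and 1.95 mm from the nearest boundary — more than the 1.2 mm shell width (3 × 0.4), so it's in the infill interior.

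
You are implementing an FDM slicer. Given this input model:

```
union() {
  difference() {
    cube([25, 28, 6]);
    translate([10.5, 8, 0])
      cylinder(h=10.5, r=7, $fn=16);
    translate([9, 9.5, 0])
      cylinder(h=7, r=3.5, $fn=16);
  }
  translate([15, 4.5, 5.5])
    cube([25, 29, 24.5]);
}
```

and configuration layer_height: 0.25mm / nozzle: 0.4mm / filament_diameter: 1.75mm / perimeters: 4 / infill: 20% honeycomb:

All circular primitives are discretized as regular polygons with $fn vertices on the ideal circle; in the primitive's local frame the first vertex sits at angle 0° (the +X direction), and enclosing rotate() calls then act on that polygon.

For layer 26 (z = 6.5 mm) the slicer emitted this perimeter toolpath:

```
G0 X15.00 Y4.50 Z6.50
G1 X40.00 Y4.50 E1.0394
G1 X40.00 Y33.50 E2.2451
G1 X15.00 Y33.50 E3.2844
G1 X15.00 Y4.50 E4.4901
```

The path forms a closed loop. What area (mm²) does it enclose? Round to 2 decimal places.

725.00 mm²

Apply the shoelace formula to the sequence of (X, Y) vertices; enclosed area = 725.00 mm².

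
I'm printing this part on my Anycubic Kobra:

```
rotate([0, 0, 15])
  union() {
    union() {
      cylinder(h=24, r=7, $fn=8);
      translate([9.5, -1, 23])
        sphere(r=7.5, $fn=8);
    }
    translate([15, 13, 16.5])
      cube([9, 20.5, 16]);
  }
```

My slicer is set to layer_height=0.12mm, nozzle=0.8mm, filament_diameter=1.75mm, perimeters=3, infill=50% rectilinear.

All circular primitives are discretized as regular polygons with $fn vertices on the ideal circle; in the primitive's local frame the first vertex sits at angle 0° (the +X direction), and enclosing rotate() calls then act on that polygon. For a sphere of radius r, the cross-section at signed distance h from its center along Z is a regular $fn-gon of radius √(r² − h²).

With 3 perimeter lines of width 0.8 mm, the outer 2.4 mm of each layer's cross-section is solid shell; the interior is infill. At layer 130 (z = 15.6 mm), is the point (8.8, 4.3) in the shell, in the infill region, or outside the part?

At z = 15.6 mm: the r=7 cylinder gives a regular 8-gon of circumradius 7 (constant along its height); the r=7.5 sphere at (9.5, -1) slices to a regular 8-gon of circumradius 1.221 (√(r²−h²) with h=7.4 from center); Combining (union): the 2 present regions are separate (no shared area or edge), so areas and boundary lengths simply add and each stays a separate island — 2 connected regions; the cube at (15, 13) does not reach this height (z outside [16.5, 32.5]); Merging all regions: only that combined region is present, so the union is just that shape — 2 connected regions; (rotated 15° about Z; rotation is an isometry so areas/perimeters/island counts are preserved). Overall, the cross-section has 2 separate islands. Undo the 15° rotation: the query point maps to (9.613, 1.876) in the un-rotated model frame. The nearest boundary edge runs (8.64, -0.14)→(9.50, 0.22); distance from the point to it = 1.66 mm. The point is not inside any of the regions above, so it lies outside the cross-section (1.66 mm from the nearest boundary).

outside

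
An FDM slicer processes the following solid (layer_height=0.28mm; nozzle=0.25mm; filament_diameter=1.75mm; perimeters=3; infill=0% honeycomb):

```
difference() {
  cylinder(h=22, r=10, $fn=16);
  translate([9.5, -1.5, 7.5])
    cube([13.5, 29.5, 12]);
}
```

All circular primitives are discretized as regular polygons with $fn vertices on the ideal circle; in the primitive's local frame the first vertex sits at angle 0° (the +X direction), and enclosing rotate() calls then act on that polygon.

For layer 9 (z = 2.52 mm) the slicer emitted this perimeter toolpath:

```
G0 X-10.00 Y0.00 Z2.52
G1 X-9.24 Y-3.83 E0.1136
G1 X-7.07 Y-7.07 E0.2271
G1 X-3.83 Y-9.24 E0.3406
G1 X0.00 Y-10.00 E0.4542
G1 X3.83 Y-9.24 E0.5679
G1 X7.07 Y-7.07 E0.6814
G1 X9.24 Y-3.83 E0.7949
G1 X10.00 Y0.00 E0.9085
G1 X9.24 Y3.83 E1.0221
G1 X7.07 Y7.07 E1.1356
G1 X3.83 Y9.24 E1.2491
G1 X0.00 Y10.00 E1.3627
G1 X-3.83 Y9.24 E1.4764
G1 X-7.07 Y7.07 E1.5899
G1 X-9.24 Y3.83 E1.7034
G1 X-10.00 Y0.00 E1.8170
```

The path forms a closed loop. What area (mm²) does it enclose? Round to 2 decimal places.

Apply the shoelace formula to the sequence of (X, Y) vertices; enclosed area = 306.19 mm².

306.19 mm²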